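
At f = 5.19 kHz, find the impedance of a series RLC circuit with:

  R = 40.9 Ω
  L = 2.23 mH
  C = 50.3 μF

Step 1 — Angular frequency: ω = 2π·f = 2π·5190 = 3.261e+04 rad/s.
Step 2 — Component impedances:
  R: Z = R = 40.9 Ω
  L: Z = jωL = j·3.261e+04·0.00223 = 0 + j72.72 Ω
  C: Z = 1/(jωC) = -j/(ω·C) = 0 - j0.6097 Ω
Step 3 — Series combination: Z_total = R + L + C = 40.9 + j72.11 Ω = 82.9∠60.4° Ω.

Z = 40.9 + j72.11 Ω = 82.9∠60.4° Ω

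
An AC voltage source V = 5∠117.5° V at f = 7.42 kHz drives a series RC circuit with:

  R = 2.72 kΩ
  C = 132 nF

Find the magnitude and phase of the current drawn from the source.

Step 1 — Angular frequency: ω = 2π·f = 2π·7420 = 4.662e+04 rad/s.
Step 2 — Component impedances:
  R: Z = R = 2720 Ω
  C: Z = 1/(jωC) = -j/(ω·C) = 0 - j162.5 Ω
Step 3 — Series combination: Z_total = R + C = 2720 - j162.5 Ω = 2725∠-3.4° Ω.
Step 4 — Source phasor: V = 5∠117.5° V = -2.309 + j4.435 V.
Step 5 — Ohm's law: I = V / Z_total = (-2.309 + j4.435) / (2720 - j162.5) = -0.0009428 + j0.001574 A.
Step 6 — Convert to polar: |I| = 0.001835 A, ∠I = 120.9°.

I = 0.001835∠120.9° A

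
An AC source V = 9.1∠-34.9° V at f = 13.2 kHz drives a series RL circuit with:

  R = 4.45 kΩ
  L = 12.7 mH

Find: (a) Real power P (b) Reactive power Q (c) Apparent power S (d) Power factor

Step 1 — Angular frequency: ω = 2π·f = 2π·1.32e+04 = 8.294e+04 rad/s.
Step 2 — Component impedances:
  R: Z = R = 4450 Ω
  L: Z = jωL = j·8.294e+04·0.0127 = 0 + j1053 Ω
Step 3 — Series combination: Z_total = R + L = 4450 + j1053 Ω = 4573∠13.3° Ω.
Step 4 — Source phasor: V = 9.1∠-34.9° V = 7.463 - j5.207 V.
Step 5 — Current: I = V / Z = 0.001326 - j0.001484 A = 0.00199∠-48.2° A.
Step 6 — Complex power: S = V·I* = 0.01762 + j0.004171 VA.
Step 7 — Real power: P = Re(S) = 0.01762 W.
Step 8 — Reactive power: Q = Im(S) = 0.004171 VAR.
Step 9 — Apparent power: |S| = 0.01811 VA.
Step 10 — Power factor: PF = P/|S| = 0.9731 (lagging).

(a) P = 0.01762 W  (b) Q = 0.004171 VAR  (c) S = 0.01811 VA  (d) PF = 0.9731 (lagging)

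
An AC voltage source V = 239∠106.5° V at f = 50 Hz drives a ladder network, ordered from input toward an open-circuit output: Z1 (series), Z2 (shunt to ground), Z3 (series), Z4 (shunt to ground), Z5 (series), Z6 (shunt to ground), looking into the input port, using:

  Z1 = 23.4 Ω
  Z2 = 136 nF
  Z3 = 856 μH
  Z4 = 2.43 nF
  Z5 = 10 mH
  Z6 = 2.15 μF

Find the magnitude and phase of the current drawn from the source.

Step 1 — Angular frequency: ω = 2π·f = 2π·50 = 314.2 rad/s.
Step 2 — Component impedances:
  Z1: Z = R = 23.4 Ω
  Z2: Z = 1/(jωC) = -j/(ω·C) = 0 - j2.341e+04 Ω
  Z3: Z = jωL = j·314.2·0.000856 = 0 + j0.2689 Ω
  Z4: Z = 1/(jωC) = -j/(ω·C) = 0 - j1.31e+06 Ω
  Z5: Z = jωL = j·314.2·0.01 = 0 + j3.142 Ω
  Z6: Z = 1/(jωC) = -j/(ω·C) = 0 - j1481 Ω
Step 3 — Ladder network (open output): work backward from the far end, alternating series and parallel combinations. Z_in = 23.4 - j1388 Ω = 1388∠-89.0° Ω.
Step 4 — Source phasor: V = 239∠106.5° V = -67.88 + j229.2 V.
Step 5 — Ohm's law: I = V / Z_total = (-67.88 + j229.2) / (23.4 - j1388) = -0.1659 - j0.04611 A.
Step 6 — Convert to polar: |I| = 0.1722 A, ∠I = -164.5°.

I = 0.1722∠-164.5° A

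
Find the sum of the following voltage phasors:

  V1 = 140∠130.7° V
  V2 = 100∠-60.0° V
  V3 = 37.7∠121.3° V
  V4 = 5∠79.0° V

Step 1 — Convert each phasor to rectangular form:
  V1 = 140·(cos(130.7°) + j·sin(130.7°)) = -91.29 + j106.1 V
  V2 = 100·(cos(-60.0°) + j·sin(-60.0°)) = 50 - j86.6 V
  V3 = 37.7·(cos(121.3°) + j·sin(121.3°)) = -19.59 + j32.21 V
  V4 = 5·(cos(79.0°) + j·sin(79.0°)) = 0.954 + j4.908 V
Step 2 — Sum components: V_total = -59.93 + j56.66 V.
Step 3 — Convert to polar: |V_total| = 82.47 V, ∠V_total = 136.6°.

V_total = 82.47∠136.6° V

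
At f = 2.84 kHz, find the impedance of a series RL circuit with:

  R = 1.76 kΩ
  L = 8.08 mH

Step 1 — Angular frequency: ω = 2π·f = 2π·2840 = 1.784e+04 rad/s.
Step 2 — Component impedances:
  R: Z = R = 1760 Ω
  L: Z = jωL = j·1.784e+04·0.00808 = 0 + j144.2 Ω
Step 3 — Series combination: Z_total = R + L = 1760 + j144.2 Ω = 1766∠4.7° Ω.

Z = 1760 + j144.2 Ω = 1766∠4.7° Ω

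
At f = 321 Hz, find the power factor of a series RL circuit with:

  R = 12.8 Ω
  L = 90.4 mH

Step 1 — Angular frequency: ω = 2π·f = 2π·321 = 2017 rad/s.
Step 2 — Component impedances:
  R: Z = R = 12.8 Ω
  L: Z = jωL = j·2017·0.0904 = 0 + j182.3 Ω
Step 3 — Series combination: Z_total = R + L = 12.8 + j182.3 Ω = 182.8∠86.0° Ω.
Step 4 — Power factor: PF = cos(φ) = Re(Z)/|Z| = 12.8/182.78 = 0.07003.
Step 5 — Type: Im(Z) = 182.3 ⇒ lagging (phase φ = 86.0°).

PF = 0.07003 (lagging, φ = 86.0°)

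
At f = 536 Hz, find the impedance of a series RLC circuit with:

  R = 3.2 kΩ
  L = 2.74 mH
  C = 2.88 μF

Step 1 — Angular frequency: ω = 2π·f = 2π·536 = 3368 rad/s.
Step 2 — Component impedances:
  R: Z = R = 3200 Ω
  L: Z = jωL = j·3368·0.00274 = 0 + j9.228 Ω
  C: Z = 1/(jωC) = -j/(ω·C) = 0 - j103.1 Ω
Step 3 — Series combination: Z_total = R + L + C = 3200 - j93.87 Ω = 3201∠-1.7° Ω.

Z = 3200 - j93.87 Ω = 3201∠-1.7° Ω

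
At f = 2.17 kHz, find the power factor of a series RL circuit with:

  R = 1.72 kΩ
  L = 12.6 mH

Step 1 — Angular frequency: ω = 2π·f = 2π·2170 = 1.363e+04 rad/s.
Step 2 — Component impedances:
  R: Z = R = 1720 Ω
  L: Z = jωL = j·1.363e+04·0.0126 = 0 + j171.8 Ω
Step 3 — Series combination: Z_total = R + L = 1720 + j171.8 Ω = 1729∠5.7° Ω.
Step 4 — Power factor: PF = cos(φ) = Re(Z)/|Z| = 1720/1728.6 = 0.995.
Step 5 — Type: Im(Z) = 171.8 ⇒ lagging (phase φ = 5.7°).

PF = 0.995 (lagging, φ = 5.7°)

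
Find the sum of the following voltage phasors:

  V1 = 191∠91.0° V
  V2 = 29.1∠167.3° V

Step 1 — Convert each phasor to rectangular form:
  V1 = 191·(cos(91.0°) + j·sin(91.0°)) = -3.333 + j191 V
  V2 = 29.1·(cos(167.3°) + j·sin(167.3°)) = -28.39 + j6.398 V
Step 2 — Sum components: V_total = -31.72 + j197.4 V.
Step 3 — Convert to polar: |V_total| = 199.9 V, ∠V_total = 99.1°.

V_total = 199.9∠99.1° V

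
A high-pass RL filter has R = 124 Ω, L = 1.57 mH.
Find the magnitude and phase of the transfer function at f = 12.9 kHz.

Step 1 — Angular frequency: ω = 2π·1.29e+04 = 8.105e+04 rad/s.
Step 2 — Transfer function: H(jω) = jωL/(R + jωL).
Step 3 — Numerator jωL = j·127.3; denominator R + jωL = 124 + j127.3.
Step 4 — H = 0.5129 + j0.4998.
Step 5 — Magnitude: |H| = 0.7162 (-2.9 dB); phase: φ = 44.3°.

|H| = 0.7162 (-2.9 dB), φ = 44.3°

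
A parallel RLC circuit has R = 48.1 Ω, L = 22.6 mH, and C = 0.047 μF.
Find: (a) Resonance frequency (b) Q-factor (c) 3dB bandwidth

Step 1 — Resonance: ω₀ = 1/√(LC) = 1/√(0.0226·4.7e-08) = 3.068e+04 rad/s.
Step 2 — f₀ = ω₀/(2π) = 4883 Hz.
Step 3 — Parallel Q: Q = R/(ω₀L) = 48.1/(3.068e+04·0.0226) = 0.06936.
Step 4 — Bandwidth: Δω = ω₀/Q = 4.423e+05 rad/s; BW = Δω/(2π) = 7.04e+04 Hz.

(a) f₀ = 4883 Hz  (b) Q = 0.06936  (c) BW = 7.04e+04 Hz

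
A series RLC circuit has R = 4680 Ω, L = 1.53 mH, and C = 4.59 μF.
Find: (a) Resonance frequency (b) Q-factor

Step 1 — Resonance condition Im(Z)=0 gives ω₀ = 1/√(LC).
Step 2 — ω₀ = 1/√(0.00153·4.59e-06) = 1.193e+04 rad/s.
Step 3 — f₀ = ω₀/(2π) = 1899 Hz.
Step 4 — Series Q: Q = ω₀L/R = 1.193e+04·0.00153/4680 = 0.003901.

(a) f₀ = 1899 Hz  (b) Q = 0.003901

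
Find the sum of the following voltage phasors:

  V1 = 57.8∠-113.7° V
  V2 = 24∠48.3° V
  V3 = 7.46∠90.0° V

Step 1 — Convert each phasor to rectangular form:
  V1 = 57.8·(cos(-113.7°) + j·sin(-113.7°)) = -23.23 - j52.93 V
  V2 = 24·(cos(48.3°) + j·sin(48.3°)) = 15.97 + j17.92 V
  V3 = 7.46·(cos(90.0°) + j·sin(90.0°)) = 0 + j7.46 V
Step 2 — Sum components: V_total = -7.267 - j27.55 V.
Step 3 — Convert to polar: |V_total| = 28.49 V, ∠V_total = -104.8°.

V_total = 28.49∠-104.8° V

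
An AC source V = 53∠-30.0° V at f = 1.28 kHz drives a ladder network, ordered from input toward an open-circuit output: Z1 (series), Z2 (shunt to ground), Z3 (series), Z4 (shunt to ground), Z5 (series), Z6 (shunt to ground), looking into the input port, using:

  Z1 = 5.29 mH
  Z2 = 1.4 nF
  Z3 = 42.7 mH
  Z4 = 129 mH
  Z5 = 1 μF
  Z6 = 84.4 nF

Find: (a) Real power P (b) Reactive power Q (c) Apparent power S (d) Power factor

Step 1 — Angular frequency: ω = 2π·f = 2π·1280 = 8042 rad/s.
Step 2 — Component impedances:
  Z1: Z = jωL = j·8042·0.00529 = 0 + j42.54 Ω
  Z2: Z = 1/(jωC) = -j/(ω·C) = 0 - j8.881e+04 Ω
  Z3: Z = jωL = j·8042·0.0427 = 0 + j343.4 Ω
  Z4: Z = jωL = j·8042·0.129 = 0 + j1037 Ω
  Z5: Z = 1/(jωC) = -j/(ω·C) = 0 - j124.3 Ω
  Z6: Z = 1/(jωC) = -j/(ω·C) = 0 - j1473 Ω
Step 3 — Ladder network (open output): work backward from the far end, alternating series and parallel combinations. Z_in = 0 + j3473 Ω = 3473∠90.0° Ω.
Step 4 — Source phasor: V = 53∠-30.0° V = 45.9 - j26.5 V.
Step 5 — Current: I = V / Z = -0.007631 - j0.01322 A = 0.01526∠-120.0° A.
Step 6 — Complex power: S = V·I* = 0 + j0.8089 VA.
Step 7 — Real power: P = Re(S) = 0 W.
Step 8 — Reactive power: Q = Im(S) = 0.8089 VAR.
Step 9 — Apparent power: |S| = 0.8089 VA.
Step 10 — Power factor: PF = P/|S| = 0 (lagging).

(a) P = 0 W  (b) Q = 0.8089 VAR  (c) S = 0.8089 VA  (d) PF = 0 (lagging)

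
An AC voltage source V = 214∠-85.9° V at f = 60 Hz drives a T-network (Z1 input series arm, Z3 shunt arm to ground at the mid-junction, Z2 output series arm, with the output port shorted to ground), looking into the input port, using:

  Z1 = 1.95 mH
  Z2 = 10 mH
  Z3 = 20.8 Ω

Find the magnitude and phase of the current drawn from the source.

Step 1 — Angular frequency: ω = 2π·f = 2π·60 = 377 rad/s.
Step 2 — Component impedances:
  Z1: Z = jωL = j·377·0.00195 = 0 + j0.7351 Ω
  Z2: Z = jωL = j·377·0.01 = 0 + j3.77 Ω
  Z3: Z = R = 20.8 Ω
Step 3 — With the output port shorted to ground, the output series arm Z2 runs from the junction to ground; the shunt arm Z3 also runs from the junction to ground. They appear in parallel: Z3 || Z2 = 0.6615 + j3.65 Ω.
Step 4 — Series with input arm Z1: Z_in = Z1 + (Z3 || Z2) = 0.6615 + j4.385 Ω = 4.435∠81.4° Ω.
Step 5 — Source phasor: V = 214∠-85.9° V = 15.3 - j213.5 V.
Step 6 — Ohm's law: I = V / Z_total = (15.3 - j213.5) / (0.6615 + j4.385) = -47.08 - j10.59 A.
Step 7 — Convert to polar: |I| = 48.26 A, ∠I = -167.3°.

I = 48.26∠-167.3° A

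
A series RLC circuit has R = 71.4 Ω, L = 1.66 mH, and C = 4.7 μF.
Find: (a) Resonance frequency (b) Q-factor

Step 1 — Resonance condition Im(Z)=0 gives ω₀ = 1/√(LC).
Step 2 — ω₀ = 1/√(0.00166·4.7e-06) = 1.132e+04 rad/s.
Step 3 — f₀ = ω₀/(2π) = 1802 Hz.
Step 4 — Series Q: Q = ω₀L/R = 1.132e+04·0.00166/71.4 = 0.2632.

(a) f₀ = 1802 Hz  (b) Q = 0.2632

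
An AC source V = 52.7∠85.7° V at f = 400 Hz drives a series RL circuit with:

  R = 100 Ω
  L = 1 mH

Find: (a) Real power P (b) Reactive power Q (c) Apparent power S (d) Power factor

Step 1 — Angular frequency: ω = 2π·f = 2π·400 = 2513 rad/s.
Step 2 — Component impedances:
  R: Z = R = 100 Ω
  L: Z = jωL = j·2513·0.001 = 0 + j2.513 Ω
Step 3 — Series combination: Z_total = R + L = 100 + j2.513 Ω = 100∠1.4° Ω.
Step 4 — Source phasor: V = 52.7∠85.7° V = 3.951 + j52.55 V.
Step 5 — Current: I = V / Z = 0.05269 + j0.5242 A = 0.5268∠84.3° A.
Step 6 — Complex power: S = V·I* = 27.76 + j0.6976 VA.
Step 7 — Real power: P = Re(S) = 27.76 W.
Step 8 — Reactive power: Q = Im(S) = 0.6976 VAR.
Step 9 — Apparent power: |S| = 27.76 VA.
Step 10 — Power factor: PF = P/|S| = 0.9997 (lagging).

(a) P = 27.76 W  (b) Q = 0.6976 VAR  (c) S = 27.76 VA  (d) PF = 0.9997 (lagging)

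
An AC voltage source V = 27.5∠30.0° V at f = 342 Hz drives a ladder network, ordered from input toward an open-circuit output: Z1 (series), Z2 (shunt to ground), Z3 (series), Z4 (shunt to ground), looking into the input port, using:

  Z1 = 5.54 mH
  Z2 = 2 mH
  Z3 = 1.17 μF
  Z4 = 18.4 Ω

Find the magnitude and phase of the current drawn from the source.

Step 1 — Angular frequency: ω = 2π·f = 2π·342 = 2149 rad/s.
Step 2 — Component impedances:
  Z1: Z = jωL = j·2149·0.00554 = 0 + j11.9 Ω
  Z2: Z = jωL = j·2149·0.002 = 0 + j4.298 Ω
  Z3: Z = 1/(jωC) = -j/(ω·C) = 0 - j397.7 Ω
  Z4: Z = R = 18.4 Ω
Step 3 — Ladder network (open output): work backward from the far end, alternating series and parallel combinations. Z_in = 0.002191 + j16.25 Ω = 16.25∠90.0° Ω.
Step 4 — Source phasor: V = 27.5∠30.0° V = 23.82 + j13.75 V.
Step 5 — Ohm's law: I = V / Z_total = (23.82 + j13.75) / (0.002191 + j16.25) = 0.8464 - j1.466 A.
Step 6 — Convert to polar: |I| = 1.692 A, ∠I = -60.0°.

I = 1.692∠-60.0° A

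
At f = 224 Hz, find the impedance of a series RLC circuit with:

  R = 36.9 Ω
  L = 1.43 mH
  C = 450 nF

Step 1 — Angular frequency: ω = 2π·f = 2π·224 = 1407 rad/s.
Step 2 — Component impedances:
  R: Z = R = 36.9 Ω
  L: Z = jωL = j·1407·0.00143 = 0 + j2.013 Ω
  C: Z = 1/(jωC) = -j/(ω·C) = 0 - j1579 Ω
Step 3 — Series combination: Z_total = R + L + C = 36.9 - j1577 Ω = 1577∠-88.7° Ω.

Z = 36.9 - j1577 Ω = 1577∠-88.7° Ω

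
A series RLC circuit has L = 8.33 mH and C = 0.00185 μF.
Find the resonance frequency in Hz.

Step 1 — Resonance condition Im(Z)=0 gives ω₀ = 1/√(LC).
Step 2 — ω₀ = 1/√(0.00833·1.85e-09) = 2.547e+05 rad/s.
Step 3 — f₀ = ω₀/(2π) = 4.054e+04 Hz.

f₀ = 4.054e+04 Hz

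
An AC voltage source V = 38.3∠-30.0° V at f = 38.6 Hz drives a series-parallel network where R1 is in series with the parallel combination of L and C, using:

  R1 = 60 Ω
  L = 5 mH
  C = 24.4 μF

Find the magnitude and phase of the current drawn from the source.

Step 1 — Angular frequency: ω = 2π·f = 2π·38.6 = 242.5 rad/s.
Step 2 — Component impedances:
  R1: Z = R = 60 Ω
  L: Z = jωL = j·242.5·0.005 = 0 + j1.213 Ω
  C: Z = 1/(jωC) = -j/(ω·C) = 0 - j169 Ω
Step 3 — Parallel branch: L || C = 1/(1/L + 1/C) = 0 + j1.221 Ω.
Step 4 — Series with R1: Z_total = R1 + (L || C) = 60 + j1.221 Ω = 60.01∠1.2° Ω.
Step 5 — Source phasor: V = 38.3∠-30.0° V = 33.17 - j19.15 V.
Step 6 — Ohm's law: I = V / Z_total = (33.17 - j19.15) / (60 + j1.221) = 0.5461 - j0.3303 A.
Step 7 — Convert to polar: |I| = 0.6382 A, ∠I = -31.2°.

I = 0.6382∠-31.2° A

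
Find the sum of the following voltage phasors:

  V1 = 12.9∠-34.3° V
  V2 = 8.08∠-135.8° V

Step 1 — Convert each phasor to rectangular form:
  V1 = 12.9·(cos(-34.3°) + j·sin(-34.3°)) = 10.66 - j7.269 V
  V2 = 8.08·(cos(-135.8°) + j·sin(-135.8°)) = -5.793 - j5.633 V
Step 2 — Sum components: V_total = 4.864 - j12.9 V.
Step 3 — Convert to polar: |V_total| = 13.79 V, ∠V_total = -69.3°.

V_total = 13.79∠-69.3° V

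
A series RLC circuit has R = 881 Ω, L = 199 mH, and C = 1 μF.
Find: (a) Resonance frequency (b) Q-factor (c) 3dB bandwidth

Step 1 — Resonance condition Im(Z)=0 gives ω₀ = 1/√(LC).
Step 2 — ω₀ = 1/√(0.199·1e-06) = 2242 rad/s.
Step 3 — f₀ = ω₀/(2π) = 356.8 Hz.
Step 4 — Series Q: Q = ω₀L/R = 2242·0.199/881 = 0.5063.
Step 5 — 3dB bandwidth: Δω = ω₀/Q = 4427 rad/s; BW = Δω/(2π) = 704.6 Hz.

(a) f₀ = 356.8 Hz  (b) Q = 0.5063  (c) BW = 704.6 Hz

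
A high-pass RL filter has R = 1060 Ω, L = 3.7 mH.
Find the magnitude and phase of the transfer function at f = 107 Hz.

Step 1 — Angular frequency: ω = 2π·107 = 672.3 rad/s.
Step 2 — Transfer function: H(jω) = jωL/(R + jωL).
Step 3 — Numerator jωL = j·2.488; denominator R + jωL = 1060 + j2.488.
Step 4 — H = 5.507e-06 + j0.002347.
Step 5 — Magnitude: |H| = 0.002347 (-52.6 dB); phase: φ = 89.9°.

|H| = 0.002347 (-52.6 dB), φ = 89.9°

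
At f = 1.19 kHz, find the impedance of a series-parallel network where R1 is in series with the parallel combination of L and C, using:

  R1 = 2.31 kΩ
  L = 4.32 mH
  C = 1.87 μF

Step 1 — Angular frequency: ω = 2π·f = 2π·1190 = 7477 rad/s.
Step 2 — Component impedances:
  R1: Z = R = 2310 Ω
  L: Z = jωL = j·7477·0.00432 = 0 + j32.3 Ω
  C: Z = 1/(jωC) = -j/(ω·C) = 0 - j71.52 Ω
Step 3 — Parallel branch: L || C = 1/(1/L + 1/C) = 0 + j58.9 Ω.
Step 4 — Series with R1: Z_total = R1 + (L || C) = 2310 + j58.9 Ω = 2311∠1.5° Ω.

Z = 2310 + j58.9 Ω = 2311∠1.5° Ω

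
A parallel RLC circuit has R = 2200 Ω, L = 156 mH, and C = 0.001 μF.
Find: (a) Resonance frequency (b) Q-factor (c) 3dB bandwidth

Step 1 — Resonance: ω₀ = 1/√(LC) = 1/√(0.156·1e-09) = 8.006e+04 rad/s.
Step 2 — f₀ = ω₀/(2π) = 1.274e+04 Hz.
Step 3 — Parallel Q: Q = R/(ω₀L) = 2200/(8.006e+04·0.156) = 0.1761.
Step 4 — Bandwidth: Δω = ω₀/Q = 4.545e+05 rad/s; BW = Δω/(2π) = 7.234e+04 Hz.

(a) f₀ = 1.274e+04 Hz  (b) Q = 0.1761  (c) BW = 7.234e+04 Hz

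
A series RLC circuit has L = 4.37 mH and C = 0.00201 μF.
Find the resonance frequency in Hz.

Step 1 — Resonance condition Im(Z)=0 gives ω₀ = 1/√(LC).
Step 2 — ω₀ = 1/√(0.00437·2.01e-09) = 3.374e+05 rad/s.
Step 3 — f₀ = ω₀/(2π) = 5.37e+04 Hz.

f₀ = 5.37e+04 Hz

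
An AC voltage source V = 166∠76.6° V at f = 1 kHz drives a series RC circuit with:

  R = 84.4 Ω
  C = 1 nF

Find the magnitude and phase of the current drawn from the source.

Step 1 — Angular frequency: ω = 2π·f = 2π·1000 = 6283 rad/s.
Step 2 — Component impedances:
  R: Z = R = 84.4 Ω
  C: Z = 1/(jωC) = -j/(ω·C) = 0 - j1.592e+05 Ω
Step 3 — Series combination: Z_total = R + C = 84.4 - j1.592e+05 Ω = 1.592e+05∠-90.0° Ω.
Step 4 — Source phasor: V = 166∠76.6° V = 38.47 + j161.5 V.
Step 5 — Ohm's law: I = V / Z_total = (38.47 + j161.5) / (84.4 - j1.592e+05) = -0.001014 + j0.0002423 A.
Step 6 — Convert to polar: |I| = 0.001043 A, ∠I = 166.6°.

I = 0.001043∠166.6° A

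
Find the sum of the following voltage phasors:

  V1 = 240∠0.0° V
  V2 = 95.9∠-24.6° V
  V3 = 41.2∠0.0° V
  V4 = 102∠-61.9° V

Step 1 — Convert each phasor to rectangular form:
  V1 = 240·(cos(0.0°) + j·sin(0.0°)) = 240 V
  V2 = 95.9·(cos(-24.6°) + j·sin(-24.6°)) = 87.2 - j39.92 V
  V3 = 41.2·(cos(0.0°) + j·sin(0.0°)) = 41.2 V
  V4 = 102·(cos(-61.9°) + j·sin(-61.9°)) = 48.04 - j89.98 V
Step 2 — Sum components: V_total = 416.4 - j129.9 V.
Step 3 — Convert to polar: |V_total| = 436.2 V, ∠V_total = -17.3°.

V_total = 436.2∠-17.3° V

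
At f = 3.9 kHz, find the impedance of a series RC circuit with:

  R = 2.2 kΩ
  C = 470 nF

Step 1 — Angular frequency: ω = 2π·f = 2π·3900 = 2.45e+04 rad/s.
Step 2 — Component impedances:
  R: Z = R = 2200 Ω
  C: Z = 1/(jωC) = -j/(ω·C) = 0 - j86.83 Ω
Step 3 — Series combination: Z_total = R + C = 2200 - j86.83 Ω = 2202∠-2.3° Ω.

Z = 2200 - j86.83 Ω = 2202∠-2.3° Ω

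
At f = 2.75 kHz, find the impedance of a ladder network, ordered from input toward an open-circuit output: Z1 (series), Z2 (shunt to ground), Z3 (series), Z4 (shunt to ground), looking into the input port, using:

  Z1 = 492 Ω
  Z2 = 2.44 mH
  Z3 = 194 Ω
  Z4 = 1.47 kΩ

Step 1 — Angular frequency: ω = 2π·f = 2π·2750 = 1.728e+04 rad/s.
Step 2 — Component impedances:
  Z1: Z = R = 492 Ω
  Z2: Z = jωL = j·1.728e+04·0.00244 = 0 + j42.16 Ω
  Z3: Z = R = 194 Ω
  Z4: Z = R = 1470 Ω
Step 3 — Ladder network (open output): work backward from the far end, alternating series and parallel combinations. Z_in = 493.1 + j42.13 Ω = 494.9∠4.9° Ω.

Z = 493.1 + j42.13 Ω = 494.9∠4.9° Ω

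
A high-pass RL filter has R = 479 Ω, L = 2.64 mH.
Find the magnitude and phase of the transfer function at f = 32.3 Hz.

Step 1 — Angular frequency: ω = 2π·32.3 = 202.9 rad/s.
Step 2 — Transfer function: H(jω) = jωL/(R + jωL).
Step 3 — Numerator jωL = j·0.5358; denominator R + jωL = 479 + j0.5358.
Step 4 — H = 1.251e-06 + j0.001119.
Step 5 — Magnitude: |H| = 0.001119 (-59.0 dB); phase: φ = 89.9°.

|H| = 0.001119 (-59.0 dB), φ = 89.9°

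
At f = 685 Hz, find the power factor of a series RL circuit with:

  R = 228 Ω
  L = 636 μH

Step 1 — Angular frequency: ω = 2π·f = 2π·685 = 4304 rad/s.
Step 2 — Component impedances:
  R: Z = R = 228 Ω
  L: Z = jωL = j·4304·0.000636 = 0 + j2.737 Ω
Step 3 — Series combination: Z_total = R + L = 228 + j2.737 Ω = 228∠0.7° Ω.
Step 4 — Power factor: PF = cos(φ) = Re(Z)/|Z| = 228/228.02 = 0.9999.
Step 5 — Type: Im(Z) = 2.737 ⇒ lagging (phase φ = 0.7°).

PF = 0.9999 (lagging, φ = 0.7°)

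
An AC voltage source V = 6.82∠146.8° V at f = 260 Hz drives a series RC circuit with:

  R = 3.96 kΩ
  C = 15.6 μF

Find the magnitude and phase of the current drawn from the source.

Step 1 — Angular frequency: ω = 2π·f = 2π·260 = 1634 rad/s.
Step 2 — Component impedances:
  R: Z = R = 3960 Ω
  C: Z = 1/(jωC) = -j/(ω·C) = 0 - j39.24 Ω
Step 3 — Series combination: Z_total = R + C = 3960 - j39.24 Ω = 3960∠-0.6° Ω.
Step 4 — Source phasor: V = 6.82∠146.8° V = -5.707 + j3.734 V.
Step 5 — Ohm's law: I = V / Z_total = (-5.707 + j3.734) / (3960 - j39.24) = -0.00145 + j0.0009287 A.
Step 6 — Convert to polar: |I| = 0.001722 A, ∠I = 147.4°.

I = 0.001722∠147.4° A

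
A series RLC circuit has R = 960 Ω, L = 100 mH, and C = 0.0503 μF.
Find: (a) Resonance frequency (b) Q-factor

Step 1 — Resonance condition Im(Z)=0 gives ω₀ = 1/√(LC).
Step 2 — ω₀ = 1/√(0.1·5.03e-08) = 1.41e+04 rad/s.
Step 3 — f₀ = ω₀/(2π) = 2244 Hz.
Step 4 — Series Q: Q = ω₀L/R = 1.41e+04·0.1/960 = 1.469.

(a) f₀ = 2244 Hz  (b) Q = 1.469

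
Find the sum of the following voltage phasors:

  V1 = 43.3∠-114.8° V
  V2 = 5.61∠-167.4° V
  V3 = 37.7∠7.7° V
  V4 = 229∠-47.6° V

Step 1 — Convert each phasor to rectangular form:
  V1 = 43.3·(cos(-114.8°) + j·sin(-114.8°)) = -18.16 - j39.31 V
  V2 = 5.61·(cos(-167.4°) + j·sin(-167.4°)) = -5.475 - j1.224 V
  V3 = 37.7·(cos(7.7°) + j·sin(7.7°)) = 37.36 + j5.051 V
  V4 = 229·(cos(-47.6°) + j·sin(-47.6°)) = 154.4 - j169.1 V
Step 2 — Sum components: V_total = 168.1 - j204.6 V.
Step 3 — Convert to polar: |V_total| = 264.8 V, ∠V_total = -50.6°.

V_total = 264.8∠-50.6° V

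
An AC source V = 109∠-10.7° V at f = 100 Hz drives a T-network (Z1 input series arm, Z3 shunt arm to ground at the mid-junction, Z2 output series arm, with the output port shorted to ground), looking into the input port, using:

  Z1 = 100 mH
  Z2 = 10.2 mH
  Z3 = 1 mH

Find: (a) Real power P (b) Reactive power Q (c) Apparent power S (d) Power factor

Step 1 — Angular frequency: ω = 2π·f = 2π·100 = 628.3 rad/s.
Step 2 — Component impedances:
  Z1: Z = jωL = j·628.3·0.1 = 0 + j62.83 Ω
  Z2: Z = jωL = j·628.3·0.0102 = 0 + j6.409 Ω
  Z3: Z = jωL = j·628.3·0.001 = 0 + j0.6283 Ω
Step 3 — With the output port shorted to ground, the output series arm Z2 runs from the junction to ground; the shunt arm Z3 also runs from the junction to ground. They appear in parallel: Z3 || Z2 = 0 + j0.5722 Ω.
Step 4 — Series with input arm Z1: Z_in = Z1 + (Z3 || Z2) = 0 + j63.4 Ω = 63.4∠90.0° Ω.
Step 5 — Source phasor: V = 109∠-10.7° V = 107.1 - j20.24 V.
Step 6 — Current: I = V / Z = -0.3192 - j1.689 A = 1.719∠-100.7° A.
Step 7 — Complex power: S = V·I* = 0 + j187.4 VA.
Step 8 — Real power: P = Re(S) = 0 W.
Step 9 — Reactive power: Q = Im(S) = 187.4 VAR.
Step 10 — Apparent power: |S| = 187.4 VA.
Step 11 — Power factor: PF = P/|S| = 0 (lagging).

(a) P = 0 W  (b) Q = 187.4 VAR  (c) S = 187.4 VA  (d) PF = 0 (lagging)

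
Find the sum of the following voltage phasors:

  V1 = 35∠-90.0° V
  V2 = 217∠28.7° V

Step 1 — Convert each phasor to rectangular form:
  V1 = 35·(cos(-90.0°) + j·sin(-90.0°)) = 0 - j35 V
  V2 = 217·(cos(28.7°) + j·sin(28.7°)) = 190.3 + j104.2 V
Step 2 — Sum components: V_total = 190.3 + j69.21 V.
Step 3 — Convert to polar: |V_total| = 202.5 V, ∠V_total = 20.0°.

V_total = 202.5∠20.0° V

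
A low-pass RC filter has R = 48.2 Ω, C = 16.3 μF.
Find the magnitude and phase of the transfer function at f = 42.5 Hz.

Step 1 — Angular frequency: ω = 2π·42.5 = 267 rad/s.
Step 2 — Transfer function: H(jω) = 1/(1 + jωRC).
Step 3 — Denominator: 1 + jωRC = 1 + j·267·48.2·1.63e-05 = 1 + j0.2098.
Step 4 — H = 0.9578 - j0.201.
Step 5 — Magnitude: |H| = 0.9787 (-0.2 dB); phase: φ = -11.8°.

|H| = 0.9787 (-0.2 dB), φ = -11.8°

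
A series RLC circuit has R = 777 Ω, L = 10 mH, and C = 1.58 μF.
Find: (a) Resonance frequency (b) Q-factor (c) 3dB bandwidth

Step 1 — Resonance: ω₀ = 1/√(LC) = 1/√(0.01·1.58e-06) = 7956 rad/s.
Step 2 — f₀ = ω₀/(2π) = 1266 Hz.
Step 3 — Series Q: Q = ω₀L/R = 7956·0.01/777 = 0.1024.
Step 4 — Bandwidth: Δω = ω₀/Q = 7.77e+04 rad/s; BW = Δω/(2π) = 1.237e+04 Hz.

(a) f₀ = 1266 Hz  (b) Q = 0.1024  (c) BW = 1.237e+04 Hz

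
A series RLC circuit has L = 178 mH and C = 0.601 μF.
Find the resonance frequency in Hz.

Step 1 — Resonance condition Im(Z)=0 gives ω₀ = 1/√(LC).
Step 2 — ω₀ = 1/√(0.178·6.01e-07) = 3057 rad/s.
Step 3 — f₀ = ω₀/(2π) = 486.6 Hz.

f₀ = 486.6 Hz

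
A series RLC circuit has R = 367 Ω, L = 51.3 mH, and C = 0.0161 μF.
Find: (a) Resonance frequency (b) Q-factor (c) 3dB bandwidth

Step 1 — Resonance: ω₀ = 1/√(LC) = 1/√(0.0513·1.61e-08) = 3.48e+04 rad/s.
Step 2 — f₀ = ω₀/(2π) = 5538 Hz.
Step 3 — Series Q: Q = ω₀L/R = 3.48e+04·0.0513/367 = 4.864.
Step 4 — Bandwidth: Δω = ω₀/Q = 7154 rad/s; BW = Δω/(2π) = 1139 Hz.

(a) f₀ = 5538 Hz  (b) Q = 4.864  (c) BW = 1139 Hz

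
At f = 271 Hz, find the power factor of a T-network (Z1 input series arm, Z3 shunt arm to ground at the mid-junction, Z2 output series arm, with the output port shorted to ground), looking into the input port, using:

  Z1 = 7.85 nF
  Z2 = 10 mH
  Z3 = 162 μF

Step 1 — Angular frequency: ω = 2π·f = 2π·271 = 1703 rad/s.
Step 2 — Component impedances:
  Z1: Z = 1/(jωC) = -j/(ω·C) = 0 - j7.481e+04 Ω
  Z2: Z = jωL = j·1703·0.01 = 0 + j17.03 Ω
  Z3: Z = 1/(jωC) = -j/(ω·C) = 0 - j3.625 Ω
Step 3 — With the output port shorted to ground, the output series arm Z2 runs from the junction to ground; the shunt arm Z3 also runs from the junction to ground. They appear in parallel: Z3 || Z2 = 0 - j4.606 Ω.
Step 4 — Series with input arm Z1: Z_in = Z1 + (Z3 || Z2) = 0 - j7.482e+04 Ω = 7.482e+04∠-90.0° Ω.
Step 5 — Power factor: PF = cos(φ) = Re(Z)/|Z| = 0/7.482e+04 = 0.
Step 6 — Type: Im(Z) = -7.482e+04 ⇒ leading (phase φ = -90.0°).

PF = 0 (leading, φ = -90.0°)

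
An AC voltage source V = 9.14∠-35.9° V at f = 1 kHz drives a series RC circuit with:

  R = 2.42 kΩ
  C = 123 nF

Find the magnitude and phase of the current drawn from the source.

Step 1 — Angular frequency: ω = 2π·f = 2π·1000 = 6283 rad/s.
Step 2 — Component impedances:
  R: Z = R = 2420 Ω
  C: Z = 1/(jωC) = -j/(ω·C) = 0 - j1294 Ω
Step 3 — Series combination: Z_total = R + C = 2420 - j1294 Ω = 2744∠-28.1° Ω.
Step 4 — Source phasor: V = 9.14∠-35.9° V = 7.404 - j5.359 V.
Step 5 — Ohm's law: I = V / Z_total = (7.404 - j5.359) / (2420 - j1294) = 0.0033 - j0.0004501 A.
Step 6 — Convert to polar: |I| = 0.003331 A, ∠I = -7.8°.

I = 0.003331∠-7.8° A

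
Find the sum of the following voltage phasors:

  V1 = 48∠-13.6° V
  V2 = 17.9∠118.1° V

Step 1 — Convert each phasor to rectangular form:
  V1 = 48·(cos(-13.6°) + j·sin(-13.6°)) = 46.65 - j11.29 V
  V2 = 17.9·(cos(118.1°) + j·sin(118.1°)) = -8.431 + j15.79 V
Step 2 — Sum components: V_total = 38.22 + j4.503 V.
Step 3 — Convert to polar: |V_total| = 38.49 V, ∠V_total = 6.7°.

V_total = 38.49∠6.7° V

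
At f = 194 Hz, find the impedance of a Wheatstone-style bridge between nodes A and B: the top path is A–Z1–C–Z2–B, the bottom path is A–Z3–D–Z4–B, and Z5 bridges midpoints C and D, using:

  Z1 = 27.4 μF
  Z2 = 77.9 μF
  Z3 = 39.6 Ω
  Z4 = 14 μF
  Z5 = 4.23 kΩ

Step 1 — Angular frequency: ω = 2π·f = 2π·194 = 1219 rad/s.
Step 2 — Component impedances:
  Z1: Z = 1/(jωC) = -j/(ω·C) = 0 - j29.94 Ω
  Z2: Z = 1/(jωC) = -j/(ω·C) = 0 - j10.53 Ω
  Z3: Z = R = 39.6 Ω
  Z4: Z = 1/(jωC) = -j/(ω·C) = 0 - j58.6 Ω
  Z5: Z = R = 4230 Ω
Step 3 — Bridge requires nodal analysis (the Z5 bridge couples midpoints C and D, so the two paths cannot be reduced to a simple series/parallel combination). Setting node B to ground and injecting 1 A at node A, the 3-node admittance system at A, C, D solves to V_A = Z_AB = 5.721 - j26.28 Ω = 26.9∠-77.7° Ω.

Z = 5.721 - j26.28 Ω = 26.9∠-77.7° Ω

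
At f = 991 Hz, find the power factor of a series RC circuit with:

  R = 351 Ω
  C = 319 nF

Step 1 — Angular frequency: ω = 2π·f = 2π·991 = 6227 rad/s.
Step 2 — Component impedances:
  R: Z = R = 351 Ω
  C: Z = 1/(jωC) = -j/(ω·C) = 0 - j503.4 Ω
Step 3 — Series combination: Z_total = R + C = 351 - j503.4 Ω = 613.7∠-55.1° Ω.
Step 4 — Power factor: PF = cos(φ) = Re(Z)/|Z| = 351/613.7 = 0.5719.
Step 5 — Type: Im(Z) = -503.4 ⇒ leading (phase φ = -55.1°).

PF = 0.5719 (leading, φ = -55.1°)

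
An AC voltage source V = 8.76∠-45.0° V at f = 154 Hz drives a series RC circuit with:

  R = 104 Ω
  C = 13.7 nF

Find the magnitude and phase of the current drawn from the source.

Step 1 — Angular frequency: ω = 2π·f = 2π·154 = 967.6 rad/s.
Step 2 — Component impedances:
  R: Z = R = 104 Ω
  C: Z = 1/(jωC) = -j/(ω·C) = 0 - j7.544e+04 Ω
Step 3 — Series combination: Z_total = R + C = 104 - j7.544e+04 Ω = 7.544e+04∠-89.9° Ω.
Step 4 — Source phasor: V = 8.76∠-45.0° V = 6.194 - j6.194 V.
Step 5 — Ohm's law: I = V / Z_total = (6.194 - j6.194) / (104 - j7.544e+04) = 8.223e-05 + j8.2e-05 A.
Step 6 — Convert to polar: |I| = 0.0001161 A, ∠I = 44.9°.

I = 0.0001161∠44.9° A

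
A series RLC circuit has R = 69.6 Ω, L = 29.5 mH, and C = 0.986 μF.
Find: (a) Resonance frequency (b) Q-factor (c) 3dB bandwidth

Step 1 — Resonance condition Im(Z)=0 gives ω₀ = 1/√(LC).
Step 2 — ω₀ = 1/√(0.0295·9.86e-07) = 5863 rad/s.
Step 3 — f₀ = ω₀/(2π) = 933.2 Hz.
Step 4 — Series Q: Q = ω₀L/R = 5863·0.0295/69.6 = 2.485.
Step 5 — 3dB bandwidth: Δω = ω₀/Q = 2359 rad/s; BW = Δω/(2π) = 375.5 Hz.

(a) f₀ = 933.2 Hz  (b) Q = 2.485  (c) BW = 375.5 Hz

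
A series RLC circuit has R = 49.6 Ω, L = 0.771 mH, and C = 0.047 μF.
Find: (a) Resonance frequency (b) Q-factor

Step 1 — Resonance condition Im(Z)=0 gives ω₀ = 1/√(LC).
Step 2 — ω₀ = 1/√(0.000771·4.7e-08) = 1.661e+05 rad/s.
Step 3 — f₀ = ω₀/(2π) = 2.644e+04 Hz.
Step 4 — Series Q: Q = ω₀L/R = 1.661e+05·0.000771/49.6 = 2.582.

(a) f₀ = 2.644e+04 Hz  (b) Q = 2.582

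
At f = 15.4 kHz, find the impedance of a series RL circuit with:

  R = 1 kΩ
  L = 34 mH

Step 1 — Angular frequency: ω = 2π·f = 2π·1.54e+04 = 9.676e+04 rad/s.
Step 2 — Component impedances:
  R: Z = R = 1000 Ω
  L: Z = jωL = j·9.676e+04·0.034 = 0 + j3290 Ω
Step 3 — Series combination: Z_total = R + L = 1000 + j3290 Ω = 3439∠73.1° Ω.

Z = 1000 + j3290 Ω = 3439∠73.1° Ω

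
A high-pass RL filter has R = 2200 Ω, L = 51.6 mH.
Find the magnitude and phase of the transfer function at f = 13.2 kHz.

Step 1 — Angular frequency: ω = 2π·1.32e+04 = 8.294e+04 rad/s.
Step 2 — Transfer function: H(jω) = jωL/(R + jωL).
Step 3 — Numerator jωL = j·4280; denominator R + jωL = 2200 + j4280.
Step 4 — H = 0.791 + j0.4066.
Step 5 — Magnitude: |H| = 0.8894 (-1.0 dB); phase: φ = 27.2°.

|H| = 0.8894 (-1.0 dB), φ = 27.2°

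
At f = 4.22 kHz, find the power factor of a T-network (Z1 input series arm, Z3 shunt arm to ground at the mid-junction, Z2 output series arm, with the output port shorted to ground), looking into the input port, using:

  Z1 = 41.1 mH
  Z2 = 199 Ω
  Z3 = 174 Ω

Step 1 — Angular frequency: ω = 2π·f = 2π·4220 = 2.652e+04 rad/s.
Step 2 — Component impedances:
  Z1: Z = jωL = j·2.652e+04·0.0411 = 0 + j1090 Ω
  Z2: Z = R = 199 Ω
  Z3: Z = R = 174 Ω
Step 3 — With the output port shorted to ground, the output series arm Z2 runs from the junction to ground; the shunt arm Z3 also runs from the junction to ground. They appear in parallel: Z3 || Z2 = 92.83 Ω.
Step 4 — Series with input arm Z1: Z_in = Z1 + (Z3 || Z2) = 92.83 + j1090 Ω = 1094∠85.1° Ω.
Step 5 — Power factor: PF = cos(φ) = Re(Z)/|Z| = 92.831/1093.7 = 0.08488.
Step 6 — Type: Im(Z) = 1090 ⇒ lagging (phase φ = 85.1°).

PF = 0.08488 (lagging, φ = 85.1°)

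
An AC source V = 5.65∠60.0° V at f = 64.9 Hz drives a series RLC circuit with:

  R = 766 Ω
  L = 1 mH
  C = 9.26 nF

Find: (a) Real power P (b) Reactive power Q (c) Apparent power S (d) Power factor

Step 1 — Angular frequency: ω = 2π·f = 2π·64.9 = 407.8 rad/s.
Step 2 — Component impedances:
  R: Z = R = 766 Ω
  L: Z = jωL = j·407.8·0.001 = 0 + j0.4078 Ω
  C: Z = 1/(jωC) = -j/(ω·C) = 0 - j2.648e+05 Ω
Step 3 — Series combination: Z_total = R + L + C = 766 - j2.648e+05 Ω = 2.648e+05∠-89.8° Ω.
Step 4 — Source phasor: V = 5.65∠60.0° V = 2.825 + j4.893 V.
Step 5 — Current: I = V / Z = -1.845e-05 + j1.072e-05 A = 2.133e-05∠149.8° A.
Step 6 — Complex power: S = V·I* = 3.487e-07 - j0.0001205 VA.
Step 7 — Real power: P = Re(S) = 3.487e-07 W.
Step 8 — Reactive power: Q = Im(S) = -0.0001205 VAR.
Step 9 — Apparent power: |S| = 0.0001205 VA.
Step 10 — Power factor: PF = P/|S| = 0.002892 (leading).

(a) P = 3.487e-07 W  (b) Q = -0.0001205 VAR  (c) S = 0.0001205 VA  (d) PF = 0.002892 (leading)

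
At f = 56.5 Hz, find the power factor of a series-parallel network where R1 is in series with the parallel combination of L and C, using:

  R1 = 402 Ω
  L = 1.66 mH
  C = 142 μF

Step 1 — Angular frequency: ω = 2π·f = 2π·56.5 = 355 rad/s.
Step 2 — Component impedances:
  R1: Z = R = 402 Ω
  L: Z = jωL = j·355·0.00166 = 0 + j0.5893 Ω
  C: Z = 1/(jωC) = -j/(ω·C) = 0 - j19.84 Ω
Step 3 — Parallel branch: L || C = 1/(1/L + 1/C) = 0 + j0.6073 Ω.
Step 4 — Series with R1: Z_total = R1 + (L || C) = 402 + j0.6073 Ω = 402∠0.1° Ω.
Step 5 — Power factor: PF = cos(φ) = Re(Z)/|Z| = 402/402 = 1.
Step 6 — Type: Im(Z) = 0.6073 ⇒ lagging (phase φ = 0.1°).

PF = 1 (lagging, φ = 0.1°)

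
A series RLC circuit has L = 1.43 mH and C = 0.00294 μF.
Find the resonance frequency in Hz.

Step 1 — Resonance condition Im(Z)=0 gives ω₀ = 1/√(LC).
Step 2 — ω₀ = 1/√(0.00143·2.94e-09) = 4.877e+05 rad/s.
Step 3 — f₀ = ω₀/(2π) = 7.762e+04 Hz.

f₀ = 7.762e+04 Hz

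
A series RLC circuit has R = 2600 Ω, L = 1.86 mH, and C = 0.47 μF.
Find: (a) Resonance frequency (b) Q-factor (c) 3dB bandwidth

Step 1 — Resonance: ω₀ = 1/√(LC) = 1/√(0.00186·4.7e-07) = 3.382e+04 rad/s.
Step 2 — f₀ = ω₀/(2π) = 5383 Hz.
Step 3 — Series Q: Q = ω₀L/R = 3.382e+04·0.00186/2600 = 0.0242.
Step 4 — Bandwidth: Δω = ω₀/Q = 1.398e+06 rad/s; BW = Δω/(2π) = 2.225e+05 Hz.

(a) f₀ = 5383 Hz  (b) Q = 0.0242  (c) BW = 2.225e+05 Hz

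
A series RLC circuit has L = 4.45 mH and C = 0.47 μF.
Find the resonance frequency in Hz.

Step 1 — Resonance condition Im(Z)=0 gives ω₀ = 1/√(LC).
Step 2 — ω₀ = 1/√(0.00445·4.7e-07) = 2.187e+04 rad/s.
Step 3 — f₀ = ω₀/(2π) = 3480 Hz.

f₀ = 3480 Hz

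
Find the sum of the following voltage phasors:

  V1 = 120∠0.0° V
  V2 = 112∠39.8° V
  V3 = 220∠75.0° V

Step 1 — Convert each phasor to rectangular form:
  V1 = 120·(cos(0.0°) + j·sin(0.0°)) = 120 V
  V2 = 112·(cos(39.8°) + j·sin(39.8°)) = 86.05 + j71.69 V
  V3 = 220·(cos(75.0°) + j·sin(75.0°)) = 56.94 + j212.5 V
Step 2 — Sum components: V_total = 263 + j284.2 V.
Step 3 — Convert to polar: |V_total| = 387.2 V, ∠V_total = 47.2°.

V_total = 387.2∠47.2° V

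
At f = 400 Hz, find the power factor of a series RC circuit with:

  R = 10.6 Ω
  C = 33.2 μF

Step 1 — Angular frequency: ω = 2π·f = 2π·400 = 2513 rad/s.
Step 2 — Component impedances:
  R: Z = R = 10.6 Ω
  C: Z = 1/(jωC) = -j/(ω·C) = 0 - j11.98 Ω
Step 3 — Series combination: Z_total = R + C = 10.6 - j11.98 Ω = 16∠-48.5° Ω.
Step 4 — Power factor: PF = cos(φ) = Re(Z)/|Z| = 10.6/16 = 0.6625.
Step 5 — Type: Im(Z) = -11.98 ⇒ leading (phase φ = -48.5°).

PF = 0.6625 (leading, φ = -48.5°)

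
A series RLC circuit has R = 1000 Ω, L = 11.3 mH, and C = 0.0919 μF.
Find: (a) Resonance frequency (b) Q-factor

Step 1 — Resonance condition Im(Z)=0 gives ω₀ = 1/√(LC).
Step 2 — ω₀ = 1/√(0.0113·9.19e-08) = 3.103e+04 rad/s.
Step 3 — f₀ = ω₀/(2π) = 4939 Hz.
Step 4 — Series Q: Q = ω₀L/R = 3.103e+04·0.0113/1000 = 0.3507.

(a) f₀ = 4939 Hz  (b) Q = 0.3507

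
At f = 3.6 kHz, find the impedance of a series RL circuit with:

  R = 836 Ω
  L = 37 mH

Step 1 — Angular frequency: ω = 2π·f = 2π·3600 = 2.262e+04 rad/s.
Step 2 — Component impedances:
  R: Z = R = 836 Ω
  L: Z = jωL = j·2.262e+04·0.037 = 0 + j836.9 Ω
Step 3 — Series combination: Z_total = R + L = 836 + j836.9 Ω = 1183∠45.0° Ω.

Z = 836 + j836.9 Ω = 1183∠45.0° Ω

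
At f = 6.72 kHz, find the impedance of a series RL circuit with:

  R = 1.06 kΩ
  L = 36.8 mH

Step 1 — Angular frequency: ω = 2π·f = 2π·6720 = 4.222e+04 rad/s.
Step 2 — Component impedances:
  R: Z = R = 1060 Ω
  L: Z = jωL = j·4.222e+04·0.0368 = 0 + j1554 Ω
Step 3 — Series combination: Z_total = R + L = 1060 + j1554 Ω = 1881∠55.7° Ω.

Z = 1060 + j1554 Ω = 1881∠55.7° Ω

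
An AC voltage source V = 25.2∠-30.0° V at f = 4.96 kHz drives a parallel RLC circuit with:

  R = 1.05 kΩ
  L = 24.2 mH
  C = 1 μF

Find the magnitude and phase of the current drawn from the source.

Step 1 — Angular frequency: ω = 2π·f = 2π·4960 = 3.116e+04 rad/s.
Step 2 — Component impedances:
  R: Z = R = 1050 Ω
  L: Z = jωL = j·3.116e+04·0.0242 = 0 + j754.2 Ω
  C: Z = 1/(jωC) = -j/(ω·C) = 0 - j32.09 Ω
Step 3 — Parallel combination: 1/Z_total = 1/R + 1/L + 1/C; Z_total = 1.069 - j33.48 Ω = 33.5∠-88.2° Ω.
Step 4 — Source phasor: V = 25.2∠-30.0° V = 21.82 - j12.6 V.
Step 5 — Ohm's law: I = V / Z_total = (21.82 - j12.6) / (1.069 - j33.48) = 0.3968 + j0.6392 A.
Step 6 — Convert to polar: |I| = 0.7523 A, ∠I = 58.2°.

I = 0.7523∠58.2° A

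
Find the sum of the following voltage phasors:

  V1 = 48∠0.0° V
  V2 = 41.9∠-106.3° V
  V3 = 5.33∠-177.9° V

Step 1 — Convert each phasor to rectangular form:
  V1 = 48·(cos(0.0°) + j·sin(0.0°)) = 48 V
  V2 = 41.9·(cos(-106.3°) + j·sin(-106.3°)) = -11.76 - j40.22 V
  V3 = 5.33·(cos(-177.9°) + j·sin(-177.9°)) = -5.326 - j0.1953 V
Step 2 — Sum components: V_total = 30.91 - j40.41 V.
Step 3 — Convert to polar: |V_total| = 50.88 V, ∠V_total = -52.6°.

V_total = 50.88∠-52.6° V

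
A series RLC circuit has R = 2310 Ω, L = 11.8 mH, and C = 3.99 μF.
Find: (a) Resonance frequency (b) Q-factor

Step 1 — Resonance condition Im(Z)=0 gives ω₀ = 1/√(LC).
Step 2 — ω₀ = 1/√(0.0118·3.99e-06) = 4609 rad/s.
Step 3 — f₀ = ω₀/(2π) = 733.5 Hz.
Step 4 — Series Q: Q = ω₀L/R = 4609·0.0118/2310 = 0.02354.

(a) f₀ = 733.5 Hz  (b) Q = 0.02354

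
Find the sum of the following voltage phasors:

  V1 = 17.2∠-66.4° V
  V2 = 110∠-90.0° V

Step 1 — Convert each phasor to rectangular form:
  V1 = 17.2·(cos(-66.4°) + j·sin(-66.4°)) = 6.886 - j15.76 V
  V2 = 110·(cos(-90.0°) + j·sin(-90.0°)) = 0 - j110 V
Step 2 — Sum components: V_total = 6.886 - j125.8 V.
Step 3 — Convert to polar: |V_total| = 125.9 V, ∠V_total = -86.9°.

V_total = 125.9∠-86.9° V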